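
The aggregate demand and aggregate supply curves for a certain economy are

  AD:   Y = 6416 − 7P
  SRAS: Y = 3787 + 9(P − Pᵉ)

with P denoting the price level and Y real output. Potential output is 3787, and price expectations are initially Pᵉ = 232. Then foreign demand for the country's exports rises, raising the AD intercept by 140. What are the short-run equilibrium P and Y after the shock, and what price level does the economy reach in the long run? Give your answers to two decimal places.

Short run: P = 303.56, Y = 4431.06. Long run: P = 395.57.

AD shifts right: new AD is Y = 6556 − 7P. With Pᵉ = 232, SRAS is Y = 1699 + 9P.
Short run: 6556 − 7P = 1699 + 9P gives 4857 = 16P, so P = 303.56 and Y = 6556 − 7P = 4431.06.
Y = 4431.06 is above potential 3787; expectations adjust and SRAS shifts left until Y = 3787.
Long run: on the new AD curve, 3787 = 6556 − 7P gives P = 395.57.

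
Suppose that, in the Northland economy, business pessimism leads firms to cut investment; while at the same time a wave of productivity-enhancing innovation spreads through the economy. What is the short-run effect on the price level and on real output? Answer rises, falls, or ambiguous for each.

Price level: falls; output: ambiguous

The first event is a negative demand shock: AD shifts left, which by itself pushes P down and Y down.
The second is a favourable supply shock: SRAS shifts right, which by itself pushes P down and Y up.
Both shocks push P down, so P falls. The two shocks push Y in opposite directions, so the effect on Y is ambiguous.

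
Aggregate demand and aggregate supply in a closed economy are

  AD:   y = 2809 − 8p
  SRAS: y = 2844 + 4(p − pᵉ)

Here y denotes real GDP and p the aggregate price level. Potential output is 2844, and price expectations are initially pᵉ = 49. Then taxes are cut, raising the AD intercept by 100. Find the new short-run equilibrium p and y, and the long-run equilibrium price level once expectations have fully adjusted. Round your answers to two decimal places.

AD shifts right: new AD is y = 2909 − 8p. With pᵉ = 49, SRAS is y = 2648 + 4p.
Short run: 2909 − 8p = 2648 + 4p gives 261 = 12p, so p = 21.75 and y = 2909 − 8p = 2735.00.
y = 2735.00 is below potential 2844; expectations adjust and SRAS shifts right until y = 2844.
Long run: on the new AD curve, 2844 = 2909 − 8p gives p = 8.13.

Short run: p = 21.75, y = 2735.00. Long run: p = 8.13.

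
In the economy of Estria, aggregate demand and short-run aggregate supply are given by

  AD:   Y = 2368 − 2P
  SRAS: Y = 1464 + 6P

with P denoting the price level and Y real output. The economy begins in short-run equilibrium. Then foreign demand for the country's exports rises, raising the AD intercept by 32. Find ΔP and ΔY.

This is a positive demand shock: AD shifts right.
New AD: Y = 2400 − 2P.
Set AD = SRAS: 2400 − 2P = 1464 + 6P, so 936 = 8P and P = 117.
Y = 2400 − 2·117 = 2166.
Initially P = 113, Y = 2142, so ΔP = +4 and ΔY = +24.

ΔP = +4, ΔY = +24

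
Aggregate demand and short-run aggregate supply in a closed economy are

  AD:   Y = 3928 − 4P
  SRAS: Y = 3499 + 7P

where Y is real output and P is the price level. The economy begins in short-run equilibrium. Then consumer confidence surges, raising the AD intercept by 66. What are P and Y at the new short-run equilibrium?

P = 45, Y = 3814

This is a positive demand shock: AD shifts right.
New AD: Y = 3994 − 4P.
Set AD = SRAS: 3994 − 4P = 3499 + 7P, so 495 = 11P and P = 45.
Y = 3994 − 4·45 = 3814.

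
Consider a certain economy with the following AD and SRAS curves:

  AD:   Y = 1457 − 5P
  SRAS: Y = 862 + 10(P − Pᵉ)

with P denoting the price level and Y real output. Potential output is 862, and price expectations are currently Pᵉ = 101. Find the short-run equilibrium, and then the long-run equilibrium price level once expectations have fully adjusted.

Short run: P = 107, Y = 922. Long run: P = 119.

Short run: with Pᵉ = 101, SRAS is Y = 10P − 148. Setting AD = SRAS gives 1605 = 15P, so P = 107 and Y = 1457 − 5·107 = 922.
Output 922 is above potential 862, so over time expected prices rise and SRAS shifts left until Y returns to 862.
Long run: Y = 862 on the AD curve gives 862 = 1457 − 5P, so P = 119.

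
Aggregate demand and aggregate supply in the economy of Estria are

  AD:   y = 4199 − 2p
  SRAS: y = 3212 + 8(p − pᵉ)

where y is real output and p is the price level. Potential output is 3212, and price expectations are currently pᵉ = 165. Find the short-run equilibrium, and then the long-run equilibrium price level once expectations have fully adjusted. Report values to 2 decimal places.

Short run: with pᵉ = 165, SRAS is y = 1892 + 8p. Setting AD = SRAS gives 2307 = 10p, so p = 230.70 and y = 4199 − 2p = 3737.60.
Output 3737.60 is above potential 3212, so over time expected prices rise and SRAS shifts left until y returns to 3212.
Long run: y = 3212 on the AD curve gives 3212 = 4199 − 2p, so p = 493.50.

Short run: p = 230.70, y = 3737.60. Long run: p = 493.50.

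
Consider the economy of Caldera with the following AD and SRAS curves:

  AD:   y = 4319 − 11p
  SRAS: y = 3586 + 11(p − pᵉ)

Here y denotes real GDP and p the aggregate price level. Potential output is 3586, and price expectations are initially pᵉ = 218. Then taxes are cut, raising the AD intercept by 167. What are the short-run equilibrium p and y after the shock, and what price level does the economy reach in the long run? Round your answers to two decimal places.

AD shifts right: new AD is y = 4486 − 11p. With pᵉ = 218, SRAS is y = 1188 + 11p.
Short run: 4486 − 11p = 1188 + 11p gives 3298 = 22p, so p = 149.91 and y = 4486 − 11p = 2837.00.
y = 2837.00 is below potential 3586; expectations adjust and SRAS shifts right until y = 3586.
Long run: on the new AD curve, 3586 = 4486 − 11p gives p = 81.82.

Short run: p = 149.91, y = 2837.00. Long run: p = 81.82.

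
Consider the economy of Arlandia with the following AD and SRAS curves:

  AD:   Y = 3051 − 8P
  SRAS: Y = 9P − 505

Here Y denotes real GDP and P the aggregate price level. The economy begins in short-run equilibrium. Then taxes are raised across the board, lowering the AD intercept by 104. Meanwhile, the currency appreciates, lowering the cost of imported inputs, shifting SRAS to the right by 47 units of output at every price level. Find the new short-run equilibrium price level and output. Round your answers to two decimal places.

P = 200.29, Y = 1344.65

After both shocks: AD is Y = 2947 − 8P and SRAS is Y = 9P − 458.
Setting them equal: 3405 = 17P, so P = 200.29.
Substituting into AD, Y = 1344.65.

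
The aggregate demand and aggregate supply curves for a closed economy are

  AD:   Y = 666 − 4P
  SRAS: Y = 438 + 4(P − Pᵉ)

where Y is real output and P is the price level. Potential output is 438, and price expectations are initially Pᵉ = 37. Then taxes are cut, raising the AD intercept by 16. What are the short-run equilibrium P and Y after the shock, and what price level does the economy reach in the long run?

Short run: P = 49, Y = 486. Long run: P = 61.

AD shifts right: new AD is Y = 682 − 4P. With Pᵉ = 37, SRAS is Y = 290 + 4P.
Short run: 682 − 4P = 290 + 4P gives 392 = 8P, so P = 49 and Y = 682 − 4·49 = 486.
Y = 486 is above potential 438; expectations adjust and SRAS shifts left until Y = 438.
Long run: on the new AD curve, 438 = 682 − 4P gives P = 61.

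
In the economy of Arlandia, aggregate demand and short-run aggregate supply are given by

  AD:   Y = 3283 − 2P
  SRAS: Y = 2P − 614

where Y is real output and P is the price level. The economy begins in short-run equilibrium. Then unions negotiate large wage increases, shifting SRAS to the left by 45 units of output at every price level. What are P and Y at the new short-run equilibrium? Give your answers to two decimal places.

P = 985.50, Y = 1312.00

This is a negative supply shock: SRAS shifts left.
New SRAS: Y = 2P − 659.
Set AD = SRAS: 3283 − 2P = 2P − 659, so 3942 = 4P and P = 985.50.
Substituting into AD, Y = 1312.00.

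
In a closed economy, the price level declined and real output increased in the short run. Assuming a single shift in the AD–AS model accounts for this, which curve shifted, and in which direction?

P fell and Y rose. An AD shift moves P and Y in the same direction; an SRAS shift moves them in opposite directions.
Here P and Y moved in opposite directions, so the SRAS curve shifted.
Since Y rose, SRAS shifted right.

SRAS shifted right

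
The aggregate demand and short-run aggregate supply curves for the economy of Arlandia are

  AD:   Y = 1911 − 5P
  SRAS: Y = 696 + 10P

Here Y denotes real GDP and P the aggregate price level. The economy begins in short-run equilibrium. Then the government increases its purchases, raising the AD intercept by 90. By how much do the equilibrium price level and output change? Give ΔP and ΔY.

This is a positive demand shock: AD shifts right.
New AD: Y = 2001 − 5P.
Set AD = SRAS: 2001 − 5P = 696 + 10P, so 1305 = 15P and P = 87.
Y = 2001 − 5·87 = 1566.
Initially P = 81, Y = 1506, so ΔP = +6 and ΔY = +60.

ΔP = +6, ΔY = +60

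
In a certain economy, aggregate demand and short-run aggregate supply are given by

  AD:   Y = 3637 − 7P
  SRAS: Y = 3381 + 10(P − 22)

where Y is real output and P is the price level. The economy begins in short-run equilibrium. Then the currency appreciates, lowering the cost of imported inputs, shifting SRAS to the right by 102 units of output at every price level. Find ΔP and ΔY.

ΔP = -6, ΔY = +42

This is a positive supply shock: SRAS shifts right.
New SRAS: Y = 3263 + 10P.
Set AD = SRAS: 3637 − 7P = 3263 + 10P, so 374 = 17P and P = 22.
Y = 3637 − 7·22 = 3483.
Initially P = 28, Y = 3441, so ΔP = -6 and ΔY = +42.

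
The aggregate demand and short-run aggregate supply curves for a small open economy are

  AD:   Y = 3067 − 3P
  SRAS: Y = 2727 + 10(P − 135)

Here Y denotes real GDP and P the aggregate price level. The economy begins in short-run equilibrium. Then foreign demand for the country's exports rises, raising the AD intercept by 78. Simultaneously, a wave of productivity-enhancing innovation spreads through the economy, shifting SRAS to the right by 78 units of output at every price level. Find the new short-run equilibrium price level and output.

After both shocks: AD is Y = 3145 − 3P and SRAS is Y = 1455 + 10P.
Setting them equal: 1690 = 13P, so P = 130.
Y = 3145 − 3·130 = 2755.

P = 130, Y = 2755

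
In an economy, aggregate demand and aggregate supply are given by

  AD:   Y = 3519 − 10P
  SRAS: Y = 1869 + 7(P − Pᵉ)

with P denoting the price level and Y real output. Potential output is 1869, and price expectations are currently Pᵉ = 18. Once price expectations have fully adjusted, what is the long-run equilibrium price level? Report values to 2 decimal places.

Long-run P = 165.00

Short run: with Pᵉ = 18, SRAS is Y = 1743 + 7P. Setting AD = SRAS gives 1776 = 17P, so P = 104.47 and Y = 3519 − 10P = 2474.29.
Output 2474.29 is above potential 1869, so over time expected prices rise and SRAS shifts left until Y returns to 1869.
Long run: Y = 1869 on the AD curve gives 1869 = 3519 − 10P, so P = 165.00.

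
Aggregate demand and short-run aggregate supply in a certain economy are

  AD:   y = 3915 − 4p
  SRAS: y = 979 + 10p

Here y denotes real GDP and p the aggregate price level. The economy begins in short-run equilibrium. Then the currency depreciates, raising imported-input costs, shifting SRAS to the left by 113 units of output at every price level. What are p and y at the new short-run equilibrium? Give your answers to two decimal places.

p = 217.79, y = 3043.86

This is a negative supply shock: SRAS shifts left.
New SRAS: y = 866 + 10p.
Set AD = SRAS: 3915 − 4p = 866 + 10p, so 3049 = 14p and p = 217.79.
Substituting into AD, y = 3043.86.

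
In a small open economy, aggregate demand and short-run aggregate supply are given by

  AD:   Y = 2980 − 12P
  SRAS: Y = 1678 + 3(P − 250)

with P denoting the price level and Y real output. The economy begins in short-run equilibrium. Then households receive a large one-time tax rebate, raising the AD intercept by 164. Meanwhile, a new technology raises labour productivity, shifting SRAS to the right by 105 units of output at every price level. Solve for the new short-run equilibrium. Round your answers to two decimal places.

P = 140.73, Y = 1455.20

After both shocks: AD is Y = 3144 − 12P and SRAS is Y = 1033 + 3P.
Setting them equal: 2111 = 15P, so P = 140.73.
Substituting into AD, Y = 1455.20.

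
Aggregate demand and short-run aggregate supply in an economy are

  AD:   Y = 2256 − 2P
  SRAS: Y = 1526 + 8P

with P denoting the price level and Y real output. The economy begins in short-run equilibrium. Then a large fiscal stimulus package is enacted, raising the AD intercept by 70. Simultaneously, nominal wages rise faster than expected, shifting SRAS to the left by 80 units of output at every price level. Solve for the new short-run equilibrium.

After both shocks: AD is Y = 2326 − 2P and SRAS is Y = 1446 + 8P.
Setting them equal: 880 = 10P, so P = 88.
Y = 2326 − 2·88 = 2150.

P = 88, Y = 2150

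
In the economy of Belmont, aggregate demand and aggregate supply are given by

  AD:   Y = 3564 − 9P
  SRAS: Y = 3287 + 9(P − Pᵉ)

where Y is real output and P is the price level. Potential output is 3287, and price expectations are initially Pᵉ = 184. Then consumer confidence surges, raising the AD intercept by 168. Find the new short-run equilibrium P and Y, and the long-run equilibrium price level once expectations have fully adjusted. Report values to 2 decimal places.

Short run: P = 116.72, Y = 2681.50. Long run: P = 49.44.

AD shifts right: new AD is Y = 3732 − 9P. With Pᵉ = 184, SRAS is Y = 1631 + 9P.
Short run: 3732 − 9P = 1631 + 9P gives 2101 = 18P, so P = 116.72 and Y = 3732 − 9P = 2681.50.
Y = 2681.50 is below potential 3287; expectations adjust and SRAS shifts right until Y = 3287.
Long run: on the new AD curve, 3287 = 3732 − 9P gives P = 49.44.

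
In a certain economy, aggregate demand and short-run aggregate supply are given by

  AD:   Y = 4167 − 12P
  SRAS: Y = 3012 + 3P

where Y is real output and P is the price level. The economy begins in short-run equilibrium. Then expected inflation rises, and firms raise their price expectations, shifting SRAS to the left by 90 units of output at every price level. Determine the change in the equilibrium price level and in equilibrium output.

This is a negative supply shock: SRAS shifts left.
New SRAS: Y = 2922 + 3P.
Set AD = SRAS: 4167 − 12P = 2922 + 3P, so 1245 = 15P and P = 83.
Y = 4167 − 12·83 = 3171.
Initially P = 77, Y = 3243, so ΔP = +6 and ΔY = -72.

ΔP = +6, ΔY = -72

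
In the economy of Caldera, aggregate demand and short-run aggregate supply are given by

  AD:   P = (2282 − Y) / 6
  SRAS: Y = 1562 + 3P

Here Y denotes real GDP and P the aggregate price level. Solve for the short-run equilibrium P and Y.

Rearrange AD to Y = 2282 − 6P.
Set AD = SRAS: 2282 − 6P = 1562 + 3P, so 720 = 9P and P = 80.
Then Y = 2282 − 6·80 = 1802.

P = 80, Y = 1802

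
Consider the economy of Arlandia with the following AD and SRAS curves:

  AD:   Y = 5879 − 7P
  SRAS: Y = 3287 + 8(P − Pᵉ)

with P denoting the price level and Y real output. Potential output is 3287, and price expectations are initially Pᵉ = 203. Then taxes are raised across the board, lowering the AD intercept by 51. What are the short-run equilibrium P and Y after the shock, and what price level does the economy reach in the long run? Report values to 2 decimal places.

Short run: P = 277.67, Y = 3884.33. Long run: P = 363.00.

AD shifts left: new AD is Y = 5828 − 7P. With Pᵉ = 203, SRAS is Y = 1663 + 8P.
Short run: 5828 − 7P = 1663 + 8P gives 4165 = 15P, so P = 277.67 and Y = 5828 − 7P = 3884.33.
Y = 3884.33 is above potential 3287; expectations adjust and SRAS shifts left until Y = 3287.
Long run: on the new AD curve, 3287 = 5828 − 7P gives P = 363.00.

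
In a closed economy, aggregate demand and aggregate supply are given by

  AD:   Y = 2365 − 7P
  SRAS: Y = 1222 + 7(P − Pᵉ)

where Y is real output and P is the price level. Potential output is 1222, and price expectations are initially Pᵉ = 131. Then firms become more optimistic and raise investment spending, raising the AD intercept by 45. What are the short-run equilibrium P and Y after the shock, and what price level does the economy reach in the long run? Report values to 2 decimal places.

AD shifts right: new AD is Y = 2410 − 7P. With Pᵉ = 131, SRAS is Y = 305 + 7P.
Short run: 2410 − 7P = 305 + 7P gives 2105 = 14P, so P = 150.36 and Y = 2410 − 7P = 1357.50.
Y = 1357.50 is above potential 1222; expectations adjust and SRAS shifts left until Y = 1222.
Long run: on the new AD curve, 1222 = 2410 − 7P gives P = 169.71.

Short run: P = 150.36, Y = 1357.50. Long run: P = 169.71.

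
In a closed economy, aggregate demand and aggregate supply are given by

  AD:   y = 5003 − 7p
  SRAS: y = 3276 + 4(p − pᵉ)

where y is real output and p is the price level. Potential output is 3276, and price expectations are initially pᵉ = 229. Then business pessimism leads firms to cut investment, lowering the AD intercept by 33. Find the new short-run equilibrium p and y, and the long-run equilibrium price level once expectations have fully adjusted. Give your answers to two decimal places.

AD shifts left: new AD is y = 4970 − 7p. With pᵉ = 229, SRAS is y = 2360 + 4p.
Short run: 4970 − 7p = 2360 + 4p gives 2610 = 11p, so p = 237.27 and y = 4970 − 7p = 3309.09.
y = 3309.09 is above potential 3276; expectations adjust and SRAS shifts left until y = 3276.
Long run: on the new AD curve, 3276 = 4970 − 7p gives p = 242.00.

Short run: p = 237.27, y = 3309.09. Long run: p = 242.00.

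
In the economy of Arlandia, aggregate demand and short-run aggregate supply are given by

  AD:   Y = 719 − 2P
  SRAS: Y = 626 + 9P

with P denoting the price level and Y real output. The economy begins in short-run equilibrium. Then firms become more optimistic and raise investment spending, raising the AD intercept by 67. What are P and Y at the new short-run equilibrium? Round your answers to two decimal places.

P = 14.55, Y = 756.91

This is a positive demand shock: AD shifts right.
New AD: Y = 786 − 2P.
Set AD = SRAS: 786 − 2P = 626 + 9P, so 160 = 11P and P = 14.55.
Substituting into AD, Y = 756.91.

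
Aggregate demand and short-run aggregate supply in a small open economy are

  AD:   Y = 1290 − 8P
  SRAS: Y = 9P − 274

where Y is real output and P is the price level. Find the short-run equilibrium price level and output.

P = 92, Y = 554

Set AD = SRAS: 1290 − 8P = 9P − 274, so 1564 = 17P and P = 92.
Then Y = 1290 − 8·92 = 554.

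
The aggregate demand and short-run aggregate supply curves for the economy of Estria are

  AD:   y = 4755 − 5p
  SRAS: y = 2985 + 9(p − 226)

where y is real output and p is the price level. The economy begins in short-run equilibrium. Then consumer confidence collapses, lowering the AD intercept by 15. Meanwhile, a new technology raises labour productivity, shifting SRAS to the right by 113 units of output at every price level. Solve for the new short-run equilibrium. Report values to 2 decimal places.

p = 262.57, y = 3427.14

After both shocks: AD is y = 4740 − 5p and SRAS is y = 1064 + 9p.
Setting them equal: 3676 = 14p, so p = 262.57.
Substituting into AD, y = 3427.14.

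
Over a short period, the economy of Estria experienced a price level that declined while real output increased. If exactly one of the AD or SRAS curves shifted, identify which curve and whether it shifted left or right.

SRAS shifted right

P fell and Y rose. An AD shift moves P and Y in the same direction; an SRAS shift moves them in opposite directions.
Here P and Y moved in opposite directions, so the SRAS curve shifted.
Since Y rose, SRAS shifted right.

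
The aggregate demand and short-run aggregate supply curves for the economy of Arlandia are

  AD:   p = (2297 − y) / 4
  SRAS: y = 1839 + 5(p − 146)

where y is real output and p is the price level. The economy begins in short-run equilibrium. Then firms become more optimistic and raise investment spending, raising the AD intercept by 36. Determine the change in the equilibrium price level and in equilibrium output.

Δp = +4, Δy = +20

This is a positive demand shock: AD shifts right.
New AD: y = 2333 − 4p.
SRAS can be written y = 1109 + 5p.
Set AD = SRAS: 2333 − 4p = 1109 + 5p, so 1224 = 9p and p = 136.
y = 2333 − 4·136 = 1789.
Initially p = 132, y = 1769, so Δp = +4 and Δy = +20.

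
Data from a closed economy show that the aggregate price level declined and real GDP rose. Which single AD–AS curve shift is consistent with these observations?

P fell and Y rose. An AD shift moves P and Y in the same direction; an SRAS shift moves them in opposite directions.
Here P and Y moved in opposite directions, so the SRAS curve shifted.
Since Y rose, SRAS shifted right.

SRAS shifted right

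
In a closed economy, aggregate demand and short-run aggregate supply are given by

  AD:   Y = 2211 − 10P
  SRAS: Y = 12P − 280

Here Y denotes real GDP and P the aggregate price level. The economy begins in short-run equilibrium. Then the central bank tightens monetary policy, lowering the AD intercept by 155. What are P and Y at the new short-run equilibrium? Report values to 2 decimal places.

This is a negative demand shock: AD shifts left.
New AD: Y = 2056 − 10P.
Set AD = SRAS: 2056 − 10P = 12P − 280, so 2336 = 22P and P = 106.18.
Substituting into AD, Y = 994.18.

P = 106.18, Y = 994.18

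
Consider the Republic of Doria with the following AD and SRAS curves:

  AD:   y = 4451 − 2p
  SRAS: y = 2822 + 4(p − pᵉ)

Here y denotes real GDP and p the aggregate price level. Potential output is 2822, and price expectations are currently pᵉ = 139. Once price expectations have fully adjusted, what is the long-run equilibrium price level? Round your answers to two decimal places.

Long-run p = 814.50

Short run: with pᵉ = 139, SRAS is y = 2266 + 4p. Setting AD = SRAS gives 2185 = 6p, so p = 364.17 and y = 4451 − 2p = 3722.67.
Output 3722.67 is above potential 2822, so over time expected prices rise and SRAS shifts left until y returns to 2822.
Long run: y = 2822 on the AD curve gives 2822 = 4451 − 2p, so p = 814.50.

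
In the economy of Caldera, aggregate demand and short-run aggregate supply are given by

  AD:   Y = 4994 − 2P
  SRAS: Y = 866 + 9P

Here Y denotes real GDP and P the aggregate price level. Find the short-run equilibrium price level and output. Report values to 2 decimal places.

P = 375.27, Y = 4243.45

Set AD = SRAS: 4994 − 2P = 866 + 9P, so 4128 = 11P and P = 375.27.
Substituting into AD, Y = 4994 − 2P = 4243.45.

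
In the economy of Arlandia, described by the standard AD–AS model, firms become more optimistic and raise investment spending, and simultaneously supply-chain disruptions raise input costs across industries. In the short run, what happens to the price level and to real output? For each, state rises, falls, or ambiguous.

The first event is a positive demand shock: AD shifts right, which by itself pushes P up and Y up.
The second is an adverse supply shock: SRAS shifts left, which by itself pushes P up and Y down.
Both shocks push P up, so P rises. The two shocks push Y in opposite directions, so the effect on Y is ambiguous.

Price level: rises; output: ambiguous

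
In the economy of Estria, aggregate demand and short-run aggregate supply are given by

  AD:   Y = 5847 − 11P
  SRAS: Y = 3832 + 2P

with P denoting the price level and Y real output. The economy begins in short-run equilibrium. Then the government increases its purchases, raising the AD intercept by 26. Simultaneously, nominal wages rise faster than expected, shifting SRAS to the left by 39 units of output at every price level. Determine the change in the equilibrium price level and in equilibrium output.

After both shocks: AD is Y = 5873 − 11P and SRAS is Y = 3793 + 2P.
Setting them equal: 2080 = 13P, so P = 160.
Y = 5873 − 11·160 = 4113.
Initially P = 155, Y = 4142, so ΔP = +5 and ΔY = -29.

ΔP = +5, ΔY = -29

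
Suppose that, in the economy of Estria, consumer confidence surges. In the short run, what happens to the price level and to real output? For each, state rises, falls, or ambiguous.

Price level: rises; output: rises

This is a positive demand shock: AD shifts right.
Moving along the upward-sloping SRAS curve, P rises and Y rises.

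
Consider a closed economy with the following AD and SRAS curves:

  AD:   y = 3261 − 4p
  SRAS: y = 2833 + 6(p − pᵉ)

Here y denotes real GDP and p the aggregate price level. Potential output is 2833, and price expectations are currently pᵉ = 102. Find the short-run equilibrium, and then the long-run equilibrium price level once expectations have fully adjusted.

Short run: with pᵉ = 102, SRAS is y = 2221 + 6p. Setting AD = SRAS gives 1040 = 10p, so p = 104 and y = 3261 − 4·104 = 2845.
Output 2845 is above potential 2833, so over time expected prices rise and SRAS shifts left until y returns to 2833.
Long run: y = 2833 on the AD curve gives 2833 = 3261 − 4p, so p = 107.

Short run: p = 104, y = 2845. Long run: p = 107.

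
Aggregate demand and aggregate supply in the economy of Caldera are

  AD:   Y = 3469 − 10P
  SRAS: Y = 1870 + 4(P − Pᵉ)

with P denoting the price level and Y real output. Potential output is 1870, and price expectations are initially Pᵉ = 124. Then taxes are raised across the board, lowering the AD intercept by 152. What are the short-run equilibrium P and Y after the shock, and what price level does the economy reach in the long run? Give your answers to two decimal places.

AD shifts left: new AD is Y = 3317 − 10P. With Pᵉ = 124, SRAS is Y = 1374 + 4P.
Short run: 3317 − 10P = 1374 + 4P gives 1943 = 14P, so P = 138.79 and Y = 3317 − 10P = 1929.14.
Y = 1929.14 is above potential 1870; expectations adjust and SRAS shifts left until Y = 1870.
Long run: on the new AD curve, 1870 = 3317 − 10P gives P = 144.70.

Short run: P = 138.79, Y = 1929.14. Long run: P = 144.70.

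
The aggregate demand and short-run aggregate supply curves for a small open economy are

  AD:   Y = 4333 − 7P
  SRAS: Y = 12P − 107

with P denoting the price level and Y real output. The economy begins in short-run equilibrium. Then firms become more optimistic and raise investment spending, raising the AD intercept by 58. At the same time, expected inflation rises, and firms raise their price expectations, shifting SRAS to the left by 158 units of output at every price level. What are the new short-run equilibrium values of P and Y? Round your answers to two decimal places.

P = 245.05, Y = 2675.63

After both shocks: AD is Y = 4391 − 7P and SRAS is Y = 12P − 265.
Setting them equal: 4656 = 19P, so P = 245.05.
Substituting into AD, Y = 2675.63.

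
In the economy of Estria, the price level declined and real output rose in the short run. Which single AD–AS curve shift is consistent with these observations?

SRAS shifted right

P fell and Y rose. An AD shift moves P and Y in the same direction; an SRAS shift moves them in opposite directions.
Here P and Y moved in opposite directions, so the SRAS curve shifted.
Since Y rose, SRAS shifted right.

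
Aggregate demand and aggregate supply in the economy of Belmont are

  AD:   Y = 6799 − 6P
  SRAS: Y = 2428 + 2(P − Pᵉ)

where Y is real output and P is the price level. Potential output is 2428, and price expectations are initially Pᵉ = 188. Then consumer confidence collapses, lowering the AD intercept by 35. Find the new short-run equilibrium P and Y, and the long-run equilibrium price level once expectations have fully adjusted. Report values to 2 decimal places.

Short run: P = 589.00, Y = 3230.00. Long run: P = 722.67.

AD shifts left: new AD is Y = 6764 − 6P. With Pᵉ = 188, SRAS is Y = 2052 + 2P.
Short run: 6764 − 6P = 2052 + 2P gives 4712 = 8P, so P = 589.00 and Y = 6764 − 6P = 3230.00.
Y = 3230.00 is above potential 2428; expectations adjust and SRAS shifts left until Y = 2428.
Long run: on the new AD curve, 2428 = 6764 − 6P gives P = 722.67.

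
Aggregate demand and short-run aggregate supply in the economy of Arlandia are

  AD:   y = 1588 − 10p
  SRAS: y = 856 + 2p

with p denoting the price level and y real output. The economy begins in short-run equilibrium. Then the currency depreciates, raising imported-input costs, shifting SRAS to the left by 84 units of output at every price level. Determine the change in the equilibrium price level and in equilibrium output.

This is a negative supply shock: SRAS shifts left.
New SRAS: y = 772 + 2p.
Set AD = SRAS: 1588 − 10p = 772 + 2p, so 816 = 12p and p = 68.
y = 1588 − 10·68 = 908.
Initially p = 61, y = 978, so Δp = +7 and Δy = -70.

Δp = +7, Δy = -70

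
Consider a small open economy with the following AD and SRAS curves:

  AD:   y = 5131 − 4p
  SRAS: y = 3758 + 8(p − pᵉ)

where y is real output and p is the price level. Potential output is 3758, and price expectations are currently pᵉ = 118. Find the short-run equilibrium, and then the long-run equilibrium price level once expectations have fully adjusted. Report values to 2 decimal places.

Short run: with pᵉ = 118, SRAS is y = 2814 + 8p. Setting AD = SRAS gives 2317 = 12p, so p = 193.08 and y = 5131 − 4p = 4358.67.
Output 4358.67 is above potential 3758, so over time expected prices rise and SRAS shifts left until y returns to 3758.
Long run: y = 3758 on the AD curve gives 3758 = 5131 − 4p, so p = 343.25.

Short run: p = 193.08, y = 4358.67. Long run: p = 343.25.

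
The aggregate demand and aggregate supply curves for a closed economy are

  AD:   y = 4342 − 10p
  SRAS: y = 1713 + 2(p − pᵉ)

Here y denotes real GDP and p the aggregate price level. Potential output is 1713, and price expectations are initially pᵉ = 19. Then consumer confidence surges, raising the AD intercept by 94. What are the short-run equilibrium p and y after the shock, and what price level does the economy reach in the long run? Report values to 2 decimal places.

AD shifts right: new AD is y = 4436 − 10p. With pᵉ = 19, SRAS is y = 1675 + 2p.
Short run: 4436 − 10p = 1675 + 2p gives 2761 = 12p, so p = 230.08 and y = 4436 − 10p = 2135.17.
y = 2135.17 is above potential 1713; expectations adjust and SRAS shifts left until y = 1713.
Long run: on the new AD curve, 1713 = 4436 − 10p gives p = 272.30.

Short run: p = 230.08, y = 2135.17. Long run: p = 272.30.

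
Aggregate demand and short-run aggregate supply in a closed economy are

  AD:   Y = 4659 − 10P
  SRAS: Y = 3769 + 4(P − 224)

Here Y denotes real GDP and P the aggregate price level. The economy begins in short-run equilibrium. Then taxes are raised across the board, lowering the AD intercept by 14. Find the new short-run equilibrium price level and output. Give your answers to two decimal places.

This is a negative demand shock: AD shifts left.
New AD: Y = 4645 − 10P.
SRAS can be written Y = 2873 + 4P.
Set AD = SRAS: 4645 − 10P = 2873 + 4P, so 1772 = 14P and P = 126.57.
Substituting into AD, Y = 3379.29.

P = 126.57, Y = 3379.29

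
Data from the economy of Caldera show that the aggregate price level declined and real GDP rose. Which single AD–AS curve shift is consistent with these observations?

P fell and Y rose. An AD shift moves P and Y in the same direction; an SRAS shift moves them in opposite directions.
Here P and Y moved in opposite directions, so the SRAS curve shifted.
Since Y rose, SRAS shifted right.

SRAS shifted right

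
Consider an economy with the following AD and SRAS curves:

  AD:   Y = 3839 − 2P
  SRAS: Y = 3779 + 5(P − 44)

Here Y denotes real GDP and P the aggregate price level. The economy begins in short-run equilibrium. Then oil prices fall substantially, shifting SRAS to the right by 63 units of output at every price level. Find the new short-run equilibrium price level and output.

P = 31, Y = 3777

This is a positive supply shock: SRAS shifts right.
New SRAS: Y = 3622 + 5P.
Set AD = SRAS: 3839 − 2P = 3622 + 5P, so 217 = 7P and P = 31.
Y = 3839 − 2·31 = 3777.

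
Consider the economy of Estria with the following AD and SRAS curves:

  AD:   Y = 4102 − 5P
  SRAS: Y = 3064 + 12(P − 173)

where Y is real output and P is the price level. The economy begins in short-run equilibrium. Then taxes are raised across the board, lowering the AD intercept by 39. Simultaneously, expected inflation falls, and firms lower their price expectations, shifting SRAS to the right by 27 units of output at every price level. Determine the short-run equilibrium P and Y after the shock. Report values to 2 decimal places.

P = 179.29, Y = 3166.53

After both shocks: AD is Y = 4063 − 5P and SRAS is Y = 1015 + 12P.
Setting them equal: 3048 = 17P, so P = 179.29.
Substituting into AD, Y = 3166.53.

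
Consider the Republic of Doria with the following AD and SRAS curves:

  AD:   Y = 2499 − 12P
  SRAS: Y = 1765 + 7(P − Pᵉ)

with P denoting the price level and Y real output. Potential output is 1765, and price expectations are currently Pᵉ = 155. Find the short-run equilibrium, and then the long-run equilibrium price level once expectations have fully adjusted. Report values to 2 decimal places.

Short run: with Pᵉ = 155, SRAS is Y = 680 + 7P. Setting AD = SRAS gives 1819 = 19P, so P = 95.74 and Y = 2499 − 12P = 1350.16.
Output 1350.16 is below potential 1765, so over time expected prices fall and SRAS shifts right until Y returns to 1765.
Long run: Y = 1765 on the AD curve gives 1765 = 2499 − 12P, so P = 61.17.

Short run: P = 95.74, Y = 1350.16. Long run: P = 61.17.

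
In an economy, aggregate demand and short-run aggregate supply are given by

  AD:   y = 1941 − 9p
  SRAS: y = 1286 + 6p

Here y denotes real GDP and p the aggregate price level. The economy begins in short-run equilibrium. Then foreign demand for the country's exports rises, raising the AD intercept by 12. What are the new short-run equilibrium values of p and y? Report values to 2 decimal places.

p = 44.47, y = 1552.80

This is a positive demand shock: AD shifts right.
New AD: y = 1953 − 9p.
Set AD = SRAS: 1953 − 9p = 1286 + 6p, so 667 = 15p and p = 44.47.
Substituting into AD, y = 1552.80.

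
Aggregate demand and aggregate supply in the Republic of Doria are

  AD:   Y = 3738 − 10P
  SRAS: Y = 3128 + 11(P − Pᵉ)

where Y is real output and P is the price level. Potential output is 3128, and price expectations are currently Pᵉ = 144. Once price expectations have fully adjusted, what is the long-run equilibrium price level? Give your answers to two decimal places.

Short run: with Pᵉ = 144, SRAS is Y = 1544 + 11P. Setting AD = SRAS gives 2194 = 21P, so P = 104.48 and Y = 3738 − 10P = 2693.24.
Output 2693.24 is below potential 3128, so over time expected prices fall and SRAS shifts right until Y returns to 3128.
Long run: Y = 3128 on the AD curve gives 3128 = 3738 − 10P, so P = 61.00.

Long-run P = 61.00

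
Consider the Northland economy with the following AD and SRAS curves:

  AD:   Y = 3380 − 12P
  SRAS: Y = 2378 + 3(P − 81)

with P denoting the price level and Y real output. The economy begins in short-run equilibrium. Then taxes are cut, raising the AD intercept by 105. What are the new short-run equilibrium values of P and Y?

P = 90, Y = 2405

This is a positive demand shock: AD shifts right.
New AD: Y = 3485 − 12P.
SRAS can be written Y = 2135 + 3P.
Set AD = SRAS: 3485 − 12P = 2135 + 3P, so 1350 = 15P and P = 90.
Y = 3485 − 12·90 = 2405.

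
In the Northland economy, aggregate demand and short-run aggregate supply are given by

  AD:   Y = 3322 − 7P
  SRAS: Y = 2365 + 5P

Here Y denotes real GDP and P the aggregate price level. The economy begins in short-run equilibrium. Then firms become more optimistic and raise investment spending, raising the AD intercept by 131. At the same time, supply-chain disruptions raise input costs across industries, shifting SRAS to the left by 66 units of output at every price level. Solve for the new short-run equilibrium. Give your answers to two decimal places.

P = 96.17, Y = 2779.83

After both shocks: AD is Y = 3453 − 7P and SRAS is Y = 2299 + 5P.
Setting them equal: 1154 = 12P, so P = 96.17.
Substituting into AD, Y = 2779.83.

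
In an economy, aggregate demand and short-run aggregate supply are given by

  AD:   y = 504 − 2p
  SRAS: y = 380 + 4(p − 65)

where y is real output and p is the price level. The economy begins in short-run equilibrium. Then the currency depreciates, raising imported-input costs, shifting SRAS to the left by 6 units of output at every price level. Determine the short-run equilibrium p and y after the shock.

p = 65, y = 374

This is a negative supply shock: SRAS shifts left.
New SRAS: y = 114 + 4p.
Set AD = SRAS: 504 − 2p = 114 + 4p, so 390 = 6p and p = 65.
y = 504 − 2·65 = 374.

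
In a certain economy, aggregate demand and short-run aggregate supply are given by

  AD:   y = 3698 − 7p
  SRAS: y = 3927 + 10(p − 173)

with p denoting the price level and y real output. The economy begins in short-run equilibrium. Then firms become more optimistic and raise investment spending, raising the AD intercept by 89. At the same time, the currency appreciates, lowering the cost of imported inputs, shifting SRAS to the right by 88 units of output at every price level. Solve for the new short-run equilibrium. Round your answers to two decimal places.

p = 88.35, y = 3168.53

After both shocks: AD is y = 3787 − 7p and SRAS is y = 2285 + 10p.
Setting them equal: 1502 = 17p, so p = 88.35.
Substituting into AD, y = 3168.53.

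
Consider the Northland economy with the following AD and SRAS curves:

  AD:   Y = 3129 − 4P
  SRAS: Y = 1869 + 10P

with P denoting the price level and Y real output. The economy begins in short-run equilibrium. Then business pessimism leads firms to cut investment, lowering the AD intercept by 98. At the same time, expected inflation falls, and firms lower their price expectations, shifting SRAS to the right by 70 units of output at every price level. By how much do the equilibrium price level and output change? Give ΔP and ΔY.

After both shocks: AD is Y = 3031 − 4P and SRAS is Y = 1939 + 10P.
Setting them equal: 1092 = 14P, so P = 78.
Y = 3031 − 4·78 = 2719.
Initially P = 90, Y = 2769, so ΔP = -12 and ΔY = -50.

ΔP = -12, ΔY = -50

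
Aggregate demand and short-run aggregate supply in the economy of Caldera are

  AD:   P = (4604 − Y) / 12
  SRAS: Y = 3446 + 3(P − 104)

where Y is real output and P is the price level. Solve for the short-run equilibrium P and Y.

P = 98, Y = 3428

Write SRAS as Y = 3446 + 3P − 312 = 3134 + 3P.
Rearrange AD to Y = 4604 − 12P.
Set AD = SRAS: 4604 − 12P = 3134 + 3P, so 1470 = 15P and P = 98.
Then Y = 4604 − 12·98 = 3428.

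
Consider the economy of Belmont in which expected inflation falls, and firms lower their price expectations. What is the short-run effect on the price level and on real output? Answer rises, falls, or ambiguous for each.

This is a favourable supply shock: SRAS shifts right.
Moving along the downward-sloping AD curve, P falls and Y rises.

Price level: falls; output: rises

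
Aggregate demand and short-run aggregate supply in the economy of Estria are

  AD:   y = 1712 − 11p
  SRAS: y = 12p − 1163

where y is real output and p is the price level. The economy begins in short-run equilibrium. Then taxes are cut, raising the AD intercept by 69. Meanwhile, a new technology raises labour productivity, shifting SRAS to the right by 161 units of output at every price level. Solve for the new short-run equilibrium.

After both shocks: AD is y = 1781 − 11p and SRAS is y = 12p − 1002.
Setting them equal: 2783 = 23p, so p = 121.
y = 1781 − 11·121 = 450.

p = 121, y = 450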